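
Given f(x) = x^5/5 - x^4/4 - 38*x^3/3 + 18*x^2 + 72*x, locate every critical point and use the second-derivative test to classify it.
f'(x) = x^4 - x^3 - 38*x^2 + 36*x + 72

Solve f'(x) = 0:
  Factor: x^4 - x^3 - 38*x^2 + 36*x + 72 = (x - 6)*(x - 2)*(x + 1)*(x + 6) = 0.
  ⇒ x = -6, -1, 2, 6

f''(x) = 4*x^3 - 3*x^2 - 76*x + 36
Second-derivative test at each critical point:
  f''(-6) = -480 < 0 → local maximum
  f''(-1) = 105 > 0 → local minimum
  f''(2) = -96 < 0 → local maximum
  f''(6) = 336 > 0 → local minimum

Critical points: x = -6 (local maximum); x = -1 (local minimum); x = 2 (local maximum); x = 6 (local minimum)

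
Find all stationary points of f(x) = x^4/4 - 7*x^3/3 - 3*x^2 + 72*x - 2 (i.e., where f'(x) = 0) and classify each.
f'(x) = x^3 - 7*x^2 - 6*x + 72

Solve f'(x) = 0:
  Factor: x^3 - 7*x^2 - 6*x + 72 = (x - 6)*(x - 4)*(x + 3) = 0.
  ⇒ x = -3, 4, 6

f''(x) = 3*x^2 - 14*x - 6
Second-derivative test at each critical point:
  f''(-3) = 63 > 0 → local minimum
  f''(4) = -14 < 0 → local maximum
  f''(6) = 18 > 0 → local minimum

Critical points: x = -3 (local minimum); x = 4 (local maximum); x = 6 (local minimum)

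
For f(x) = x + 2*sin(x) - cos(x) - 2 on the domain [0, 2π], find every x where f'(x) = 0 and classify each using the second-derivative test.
f'(x) = sin(x) + 2*cos(x) + 1

Solve f'(x) = 0 on [0, 2π]:
  f'(x) = 0 ⇔ sin(x) + 2*cos(x) = -1. Write the left side as R·cos(x + φ) with R = √(2² + (-1)²) = sqrt(5), cos φ = 2*sqrt(5)/5, sin φ = -sqrt(5)/5; then cos(x + φ) = -sqrt(5)/5. Solve for x and keep the solutions lying in [0, 2π].
  ⇒ x = pi - atan(3/4) ≈ 2.4981, 3*pi/2 ≈ 4.7124

f''(x) = -2*sin(x) + cos(x)
Second-derivative test at each critical point:
  f''(2.4981) = -2 < 0 → local maximum
  f''(4.7124) = 2 > 0 → local minimum

Critical points: x = pi - atan(3/4) ≈ 2.4981 (local maximum); x = 3*pi/2 ≈ 4.7124 (local minimum)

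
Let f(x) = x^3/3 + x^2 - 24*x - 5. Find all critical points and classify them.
f'(x) = x^2 + 2*x - 24

Solve f'(x) = 0:
  Factor: x^2 + 2*x - 24 = (x - 4)*(x + 6) = 0.
  ⇒ x = -6, 4

f''(x) = 2*x + 2
Second-derivative test at each critical point:
  f''(-6) = -10 < 0 → local maximum
  f''(4) = 10 > 0 → local minimum

Critical points: x = -6 (local maximum); x = 4 (local minimum)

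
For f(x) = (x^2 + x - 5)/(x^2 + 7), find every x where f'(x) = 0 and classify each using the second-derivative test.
f'(x) = (-x^2 + 24*x + 7)/(x^4 + 14*x^2 + 49)

Solve f'(x) = 0:
  f'(x) = -(x^2 - 24*x - 7)/(x^2 + 7)^2; the denominator is positive wherever f is defined, so f'(x) = 0 ⇔ -x^2 + 24*x + 7 = 0.
  x^2 - 24*x - 7 = 0 has no rational roots; quadratic formula: x = (24 ± √604)/2.
  ⇒ x = 12 - sqrt(151) ≈ -0.2882, 12 + sqrt(151) ≈ 24.2882

f''(x) = 2*(x^3 - 36*x^2 - 21*x + 84)/(x^6 + 21*x^4 + 147*x^2 + 343)
Second-derivative test at each critical point:
  f''(-0.2882) = 0.4899 > 0 → local minimum
  f''(24.2882) = -6.897e-05 < 0 → local maximum

Critical points: x = 12 - sqrt(151) ≈ -0.2882 (local minimum); x = 12 + sqrt(151) ≈ 24.2882 (local maximum)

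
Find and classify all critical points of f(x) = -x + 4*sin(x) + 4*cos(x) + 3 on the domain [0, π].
f'(x) = 4*sqrt(2)*cos(x + pi/4) - 1

Solve f'(x) = 0 on [0, π]:
  f'(x) = 0 ⇔ -4*sin(x) + 4*cos(x) = 1. Write the left side as R·cos(x + φ) with R = √(4² + 4²) = 4*sqrt(2), cos φ = sqrt(2)/2, sin φ = sqrt(2)/2; then cos(x + φ) = sqrt(2)/8. Solve for x and keep the solutions lying in [0, π].
  ⇒ x = atan((-1 + sqrt(31))/(1 + sqrt(31))) ≈ 0.6077

f''(x) = -4*sqrt(2)*sin(x + pi/4)
Second-derivative test at each critical point:
  f''(0.6077) = -5.5678 < 0 → local maximum

Critical points: x = atan((-1 + sqrt(31))/(1 + sqrt(31))) ≈ 0.6077 (local maximum)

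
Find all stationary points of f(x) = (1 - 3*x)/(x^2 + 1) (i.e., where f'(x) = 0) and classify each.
f'(x) = (3*x^2 - 2*x - 3)/(x^4 + 2*x^2 + 1)

Solve f'(x) = 0:
  f'(x) = (3*x^2 - 2*x - 3)/(x^2 + 1)^2; the denominator is positive wherever f is defined, so f'(x) = 0 ⇔ 3*x^2 - 2*x - 3 = 0.
  3*x^2 - 2*x - 3 = 0 has no rational roots; quadratic formula: x = (2 ± √40)/6.
  ⇒ x = 1/3 - sqrt(10)/3 ≈ -0.7208, 1/3 + sqrt(10)/3 ≈ 1.3874

f''(x) = 2*(4*x^2*(1 - 3*x) + (9*x - 1)*(x^2 + 1))/(x^2 + 1)^3
Second-derivative test at each critical point:
  f''(-0.7208) = -2.7393 < 0 → local maximum
  f''(1.3874) = 0.7393 > 0 → local minimum

Critical points: x = 1/3 - sqrt(10)/3 ≈ -0.7208 (local maximum); x = 1/3 + sqrt(10)/3 ≈ 1.3874 (local minimum)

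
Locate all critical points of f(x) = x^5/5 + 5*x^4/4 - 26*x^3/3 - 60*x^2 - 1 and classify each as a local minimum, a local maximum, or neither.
f'(x) = x*(x^3 + 5*x^2 - 26*x - 120)

Solve f'(x) = 0:
  Factor: x^4 + 5*x^3 - 26*x^2 - 120*x = x*(x - 5)*(x + 4)*(x + 6) = 0.
  ⇒ x = -6, -4, 0, 5

f''(x) = 4*x^3 + 15*x^2 - 52*x - 120
Second-derivative test at each critical point:
  f''(-6) = -132 < 0 → local maximum
  f''(-4) = 72 > 0 → local minimum
  f''(0) = -120 < 0 → local maximum
  f''(5) = 495 > 0 → local minimum

Critical points: x = -6 (local maximum); x = -4 (local minimum); x = 0 (local maximum); x = 5 (local minimum)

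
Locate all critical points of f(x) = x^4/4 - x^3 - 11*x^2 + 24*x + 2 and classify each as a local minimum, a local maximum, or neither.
f'(x) = x^3 - 3*x^2 - 22*x + 24

Solve f'(x) = 0:
  Factor: x^3 - 3*x^2 - 22*x + 24 = (x - 6)*(x - 1)*(x + 4) = 0.
  ⇒ x = -4, 1, 6

f''(x) = 3*x^2 - 6*x - 22
Second-derivative test at each critical point:
  f''(-4) = 50 > 0 → local minimum
  f''(1) = -25 < 0 → local maximum
  f''(6) = 50 > 0 → local minimum

Critical points: x = -4 (local minimum); x = 1 (local maximum); x = 6 (local minimum)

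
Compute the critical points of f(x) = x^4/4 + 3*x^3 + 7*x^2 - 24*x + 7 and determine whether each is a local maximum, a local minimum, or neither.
f'(x) = x^3 + 9*x^2 + 14*x - 24

Solve f'(x) = 0:
  Factor: x^3 + 9*x^2 + 14*x - 24 = (x - 1)*(x + 4)*(x + 6) = 0.
  ⇒ x = -6, -4, 1

f''(x) = 3*x^2 + 18*x + 14
Second-derivative test at each critical point:
  f''(-6) = 14 > 0 → local minimum
  f''(-4) = -10 < 0 → local maximum
  f''(1) = 35 > 0 → local minimum

Critical points: x = -6 (local minimum); x = -4 (local maximum); x = 1 (local minimum)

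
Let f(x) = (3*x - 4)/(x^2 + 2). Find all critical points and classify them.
f'(x) = (-3*x^2 + 8*x + 6)/(x^4 + 4*x^2 + 4)

Solve f'(x) = 0:
  f'(x) = -(3*x^2 - 8*x - 6)/(x^2 + 2)^2; the denominator is positive wherever f is defined, so f'(x) = 0 ⇔ -3*x^2 + 8*x + 6 = 0.
  3*x^2 - 8*x - 6 = 0 has no rational roots; quadratic formula: x = (8 ± √136)/6.
  ⇒ x = 4/3 - sqrt(34)/3 ≈ -0.6103, 4/3 + sqrt(34)/3 ≈ 3.2770

f''(x) = 2*(4*x^2*(3*x - 4) + (4 - 9*x)*(x^2 + 2))/(x^2 + 2)^3
Second-derivative test at each critical point:
  f''(-0.6103) = 2.0719 > 0 → local minimum
  f''(3.2770) = -0.0719 < 0 → local maximum

Critical points: x = 4/3 - sqrt(34)/3 ≈ -0.6103 (local minimum); x = 4/3 + sqrt(34)/3 ≈ 3.2770 (local maximum)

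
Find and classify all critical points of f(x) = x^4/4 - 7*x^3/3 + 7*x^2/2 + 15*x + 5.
f'(x) = x^3 - 7*x^2 + 7*x + 15

Solve f'(x) = 0:
  Factor: x^3 - 7*x^2 + 7*x + 15 = (x - 5)*(x - 3)*(x + 1) = 0.
  ⇒ x = -1, 3, 5

f''(x) = 3*x^2 - 14*x + 7
Second-derivative test at each critical point:
  f''(-1) = 24 > 0 → local minimum
  f''(3) = -8 < 0 → local maximum
  f''(5) = 12 > 0 → local minimum

Critical points: x = -1 (local minimum); x = 3 (local maximum); x = 5 (local minimum)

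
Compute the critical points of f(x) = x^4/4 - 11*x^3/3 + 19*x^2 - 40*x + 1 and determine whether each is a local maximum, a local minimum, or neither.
f'(x) = x^3 - 11*x^2 + 38*x - 40

Solve f'(x) = 0:
  Factor: x^3 - 11*x^2 + 38*x - 40 = (x - 5)*(x - 4)*(x - 2) = 0.
  ⇒ x = 2, 4, 5

f''(x) = 3*x^2 - 22*x + 38
Second-derivative test at each critical point:
  f''(2) = 6 > 0 → local minimum
  f''(4) = -2 < 0 → local maximum
  f''(5) = 3 > 0 → local minimum

Critical points: x = 2 (local minimum); x = 4 (local maximum); x = 5 (local minimum)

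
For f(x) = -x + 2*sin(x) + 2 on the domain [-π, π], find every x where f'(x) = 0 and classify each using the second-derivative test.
f'(x) = 2*cos(x) - 1

Solve f'(x) = 0 on [-π, π]:
  f'(x) = 0 ⇔ cos(x) = 1/2, i.e. x = ±arccos(1/2) + 2nπ; keep the solutions lying in [-π, π].
  ⇒ x = -pi/3 ≈ -1.0472, pi/3 ≈ 1.0472

f''(x) = -2*sin(x)
Second-derivative test at each critical point:
  f''(-1.0472) = 1.7321 > 0 → local minimum
  f''(1.0472) = -1.7321 < 0 → local maximum

Critical points: x = -pi/3 ≈ -1.0472 (local minimum); x = pi/3 ≈ 1.0472 (local maximum)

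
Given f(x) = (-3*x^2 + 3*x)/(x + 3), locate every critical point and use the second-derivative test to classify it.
f'(x) = 3*(-x^2 - 6*x + 3)/(x^2 + 6*x + 9)

Solve f'(x) = 0:
  f'(x) = -3*(x^2 + 6*x - 3)/(x + 3)^2; the denominator is positive wherever f is defined, so f'(x) = 0 ⇔ -3*x^2 - 18*x + 9 = 0.
  Factor: -3*x^2 - 18*x + 9 = -3*(x^2 + 6*x - 3); x^2 + 6*x - 3 = 0 has no rational roots; quadratic formula: x = (-6 ± √48)/2.
  ⇒ x = -2*sqrt(3) - 3 ≈ -6.4641, -3 + 2*sqrt(3) ≈ 0.4641

f''(x) = -72/(x^3 + 9*x^2 + 27*x + 27)
Second-derivative test at each critical point:
  f''(-6.4641) = 1.7321 > 0 → local minimum
  f''(0.4641) = -1.7321 < 0 → local maximum

Critical points: x = -2*sqrt(3) - 3 ≈ -6.4641 (local minimum); x = -3 + 2*sqrt(3) ≈ 0.4641 (local maximum)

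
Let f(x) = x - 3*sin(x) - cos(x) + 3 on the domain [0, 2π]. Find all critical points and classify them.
f'(x) = sin(x) - 3*cos(x) + 1

Solve f'(x) = 0 on [0, 2π]:
  f'(x) = 0 ⇔ sin(x) - 3*cos(x) = -1. Write the left side as R·cos(x + φ) with R = √((-3)² + (-1)²) = sqrt(10), cos φ = -3*sqrt(10)/10, sin φ = -sqrt(10)/10; then cos(x + φ) = -sqrt(10)/10. Solve for x and keep the solutions lying in [0, 2π].
  ⇒ x = atan(4/3) ≈ 0.9273, 3*pi/2 ≈ 4.7124

f''(x) = 3*sin(x) + cos(x)
Second-derivative test at each critical point:
  f''(0.9273) = 3 > 0 → local minimum
  f''(4.7124) = -3 < 0 → local maximum

Critical points: x = atan(4/3) ≈ 0.9273 (local minimum); x = 3*pi/2 ≈ 4.7124 (local maximum)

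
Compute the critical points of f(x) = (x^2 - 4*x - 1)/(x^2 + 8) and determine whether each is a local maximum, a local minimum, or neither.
f'(x) = 2*(2*x^2 + 9*x - 16)/(x^4 + 16*x^2 + 64)

Solve f'(x) = 0:
  f'(x) = 2*(2*x^2 + 9*x - 16)/(x^2 + 8)^2; the denominator is positive wherever f is defined, so f'(x) = 0 ⇔ 4*x^2 + 18*x - 32 = 0.
  Factor: 4*x^2 + 18*x - 32 = 2*(2*x^2 + 9*x - 16); 2*x^2 + 9*x - 16 = 0 has no rational roots; quadratic formula: x = (-9 ± √209)/4.
  ⇒ x = -sqrt(209)/4 - 9/4 ≈ -5.8642, -9/4 + sqrt(209)/4 ≈ 1.3642

f''(x) = 2*(-4*x^3 - 27*x^2 + 96*x + 72)/(x^6 + 24*x^4 + 192*x^2 + 512)
Second-derivative test at each critical point:
  f''(-5.8642) = -0.0161 < 0 → local maximum
  f''(1.3642) = 0.2973 > 0 → local minimum

Critical points: x = -sqrt(209)/4 - 9/4 ≈ -5.8642 (local maximum); x = -9/4 + sqrt(209)/4 ≈ 1.3642 (local minimum)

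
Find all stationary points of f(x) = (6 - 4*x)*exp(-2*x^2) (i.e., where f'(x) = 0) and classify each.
f'(x) = 4*(2*x*(2*x - 3) - 1)*exp(-2*x^2)

Solve f'(x) = 0:
  f'(x) = (16*x^2 - 24*x - 4)·exp(-2*x^2) and exp(-2*x^2) > 0 for every x, so f'(x) = 0 ⇔ 16*x^2 - 24*x - 4 = 0.
  Factor: 16*x^2 - 24*x - 4 = 4*(4*x^2 - 6*x - 1); 4*x^2 - 6*x - 1 = 0 has no rational roots; quadratic formula: x = (6 ± √52)/8.
  ⇒ x = 3/4 - sqrt(13)/4 ≈ -0.1514, 3/4 + sqrt(13)/4 ≈ 1.6514

f''(x) = 8*(4*x^2*(3 - 2*x) + 6*x - 3)*exp(-2*x^2)
Second-derivative test at each critical point:
  f''(-0.1514) = -27.5521 < 0 → local maximum
  f''(1.6514) = 0.1234 > 0 → local minimum

Critical points: x = 3/4 - sqrt(13)/4 ≈ -0.1514 (local maximum); x = 3/4 + sqrt(13)/4 ≈ 1.6514 (local minimum)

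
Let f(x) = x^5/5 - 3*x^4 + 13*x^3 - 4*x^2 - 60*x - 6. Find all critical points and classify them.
f'(x) = x^4 - 12*x^3 + 39*x^2 - 8*x - 60

Solve f'(x) = 0:
  Factor: x^4 - 12*x^3 + 39*x^2 - 8*x - 60 = (x - 6)*(x - 5)*(x - 2)*(x + 1) = 0.
  ⇒ x = -1, 2, 5, 6

f''(x) = 4*x^3 - 36*x^2 + 78*x - 8
Second-derivative test at each critical point:
  f''(-1) = -126 < 0 → local maximum
  f''(2) = 36 > 0 → local minimum
  f''(5) = -18 < 0 → local maximum
  f''(6) = 28 > 0 → local minimum

Critical points: x = -1 (local maximum); x = 2 (local minimum); x = 5 (local maximum); x = 6 (local minimum)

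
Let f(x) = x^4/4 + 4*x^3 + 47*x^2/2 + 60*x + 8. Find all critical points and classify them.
f'(x) = x^3 + 12*x^2 + 47*x + 60

Solve f'(x) = 0:
  Factor: x^3 + 12*x^2 + 47*x + 60 = (x + 3)*(x + 4)*(x + 5) = 0.
  ⇒ x = -5, -4, -3

f''(x) = 3*x^2 + 24*x + 47
Second-derivative test at each critical point:
  f''(-5) = 2 > 0 → local minimum
  f''(-4) = -1 < 0 → local maximum
  f''(-3) = 2 > 0 → local minimum

Critical points: x = -5 (local minimum); x = -4 (local maximum); x = -3 (local minimum)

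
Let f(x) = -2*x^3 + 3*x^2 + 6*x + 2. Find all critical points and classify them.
f'(x) = -6*x^2 + 6*x + 6

Solve f'(x) = 0:
  Factor: -6*x^2 + 6*x + 6 = -6*(x^2 - x - 1); x^2 - x - 1 = 0 has no rational roots; quadratic formula: x = (1 ± √5)/2.
  ⇒ x = 1/2 - sqrt(5)/2 ≈ -0.6180, 1/2 + sqrt(5)/2 ≈ 1.6180

f''(x) = 6 - 12*x
Second-derivative test at each critical point:
  f''(-0.6180) = 13.4164 > 0 → local minimum
  f''(1.6180) = -13.4164 < 0 → local maximum

Critical points: x = 1/2 - sqrt(5)/2 ≈ -0.6180 (local minimum); x = 1/2 + sqrt(5)/2 ≈ 1.6180 (local maximum)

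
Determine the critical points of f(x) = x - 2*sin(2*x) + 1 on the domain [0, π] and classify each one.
f'(x) = 1 - 4*cos(2*x)

Solve f'(x) = 0 on [0, π]:
  f'(x) = 0 ⇔ cos(2*x) = 1/4, i.e. 2*x = ±arccos(1/4) + 2nπ; keep the solutions lying in [0, π].
  ⇒ x = acos(1/4)/2 ≈ 0.6591, pi - acos(1/4)/2 ≈ 2.4825

f''(x) = 8*sin(2*x)
Second-derivative test at each critical point:
  f''(0.6591) = 7.7460 > 0 → local minimum
  f''(2.4825) = -7.7460 < 0 → local maximum

Critical points: x = acos(1/4)/2 ≈ 0.6591 (local minimum); x = pi - acos(1/4)/2 ≈ 2.4825 (local maximum)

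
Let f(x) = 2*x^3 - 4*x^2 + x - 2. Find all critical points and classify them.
f'(x) = 6*x^2 - 8*x + 1

Solve f'(x) = 0:
  6*x^2 - 8*x + 1 = 0 has no rational roots; quadratic formula: x = (8 ± √40)/12.
  ⇒ x = 2/3 - sqrt(10)/6 ≈ 0.1396, sqrt(10)/6 + 2/3 ≈ 1.1937

f''(x) = 12*x - 8
Second-derivative test at each critical point:
  f''(0.1396) = -6.3246 < 0 → local maximum
  f''(1.1937) = 6.3246 > 0 → local minimum

Critical points: x = 2/3 - sqrt(10)/6 ≈ 0.1396 (local maximum); x = sqrt(10)/6 + 2/3 ≈ 1.1937 (local minimum)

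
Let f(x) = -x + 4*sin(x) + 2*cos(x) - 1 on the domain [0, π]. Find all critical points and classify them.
f'(x) = -2*sin(x) + 4*cos(x) - 1

Solve f'(x) = 0 on [0, π]:
  f'(x) = 0 ⇔ -2*sin(x) + 4*cos(x) = 1. Write the left side as R·cos(x + φ) with R = √(4² + 2²) = 2*sqrt(5), cos φ = 2*sqrt(5)/5, sin φ = sqrt(5)/5; then cos(x + φ) = sqrt(5)/10. Solve for x and keep the solutions lying in [0, π].
  ⇒ x = atan((-1 + 2*sqrt(19))/(2 + sqrt(19))) ≈ 0.8816

f''(x) = -4*sin(x) - 2*cos(x)
Second-derivative test at each critical point:
  f''(0.8816) = -4.3589 < 0 → local maximum

Critical points: x = atan((-1 + 2*sqrt(19))/(2 + sqrt(19))) ≈ 0.8816 (local maximum)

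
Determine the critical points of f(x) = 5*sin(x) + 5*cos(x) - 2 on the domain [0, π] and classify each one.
f'(x) = 5*sqrt(2)*cos(x + pi/4)

Solve f'(x) = 0 on [0, π]:
  f'(x) = 0 ⇔ 5*cos(x) = 5*sin(x) ⇔ tan(x) = 1, i.e. x = arctan(1) + nπ; keep the solutions lying in [0, π].
  ⇒ x = pi/4 ≈ 0.7854

f''(x) = -5*sqrt(2)*sin(x + pi/4)
Second-derivative test at each critical point:
  f''(0.7854) = -7.0711 < 0 → local maximum

Critical points: x = pi/4 ≈ 0.7854 (local maximum)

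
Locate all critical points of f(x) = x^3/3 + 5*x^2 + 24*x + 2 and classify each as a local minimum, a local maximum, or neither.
f'(x) = x^2 + 10*x + 24

Solve f'(x) = 0:
  Factor: x^2 + 10*x + 24 = (x + 4)*(x + 6) = 0.
  ⇒ x = -6, -4

f''(x) = 2*x + 10
Second-derivative test at each critical point:
  f''(-6) = -2 < 0 → local maximum
  f''(-4) = 2 > 0 → local minimum

Critical points: x = -6 (local maximum); x = -4 (local minimum)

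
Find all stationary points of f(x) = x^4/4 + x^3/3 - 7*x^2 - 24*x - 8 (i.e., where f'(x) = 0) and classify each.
f'(x) = x^3 + x^2 - 14*x - 24

Solve f'(x) = 0:
  Factor: x^3 + x^2 - 14*x - 24 = (x - 4)*(x + 2)*(x + 3) = 0.
  ⇒ x = -3, -2, 4

f''(x) = 3*x^2 + 2*x - 14
Second-derivative test at each critical point:
  f''(-3) = 7 > 0 → local minimum
  f''(-2) = -6 < 0 → local maximum
  f''(4) = 42 > 0 → local minimum

Critical points: x = -3 (local minimum); x = -2 (local maximum); x = 4 (local minimum)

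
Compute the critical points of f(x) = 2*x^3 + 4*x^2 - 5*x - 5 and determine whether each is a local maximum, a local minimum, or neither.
f'(x) = 6*x^2 + 8*x - 5

Solve f'(x) = 0:
  6*x^2 + 8*x - 5 = 0 has no rational roots; quadratic formula: x = (-8 ± √184)/12.
  ⇒ x = -sqrt(46)/6 - 2/3 ≈ -1.7971, -2/3 + sqrt(46)/6 ≈ 0.4637

f''(x) = 12*x + 8
Second-derivative test at each critical point:
  f''(-1.7971) = -13.5647 < 0 → local maximum
  f''(0.4637) = 13.5647 > 0 → local minimum

Critical points: x = -sqrt(46)/6 - 2/3 ≈ -1.7971 (local maximum); x = -2/3 + sqrt(46)/6 ≈ 0.4637 (local minimum)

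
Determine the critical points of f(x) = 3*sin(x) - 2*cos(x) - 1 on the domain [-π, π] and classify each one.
f'(x) = 2*sin(x) + 3*cos(x)

Solve f'(x) = 0 on [-π, π]:
  f'(x) = 0 ⇔ 3*cos(x) = -2*sin(x) ⇔ tan(x) = -3/2, i.e. x = arctan(-3/2) + nπ; keep the solutions lying in [-π, π].
  ⇒ x = -atan(3/2) ≈ -0.9828, pi - atan(3/2) ≈ 2.1588

f''(x) = -3*sin(x) + 2*cos(x)
Second-derivative test at each critical point:
  f''(-0.9828) = 3.6056 > 0 → local minimum
  f''(2.1588) = -3.6056 < 0 → local maximum

Critical points: x = -atan(3/2) ≈ -0.9828 (local minimum); x = pi - atan(3/2) ≈ 2.1588 (local maximum)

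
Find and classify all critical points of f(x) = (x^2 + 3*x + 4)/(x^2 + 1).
f'(x) = 3*(-x^2 - 2*x + 1)/(x^4 + 2*x^2 + 1)

Solve f'(x) = 0:
  f'(x) = -3*(x^2 + 2*x - 1)/(x^2 + 1)^2; the denominator is positive wherever f is defined, so f'(x) = 0 ⇔ -3*x^2 - 6*x + 3 = 0.
  Factor: -3*x^2 - 6*x + 3 = -3*(x^2 + 2*x - 1); x^2 + 2*x - 1 = 0 has no rational roots; quadratic formula: x = (-2 ± √8)/2.
  ⇒ x = -sqrt(2) - 1 ≈ -2.4142, -1 + sqrt(2) ≈ 0.4142

f''(x) = 6*(x^3 + 3*x^2 - 3*x - 1)/(x^6 + 3*x^4 + 3*x^2 + 1)
Second-derivative test at each critical point:
  f''(-2.4142) = 0.1820 > 0 → local minimum
  f''(0.4142) = -6.1820 < 0 → local maximum

Critical points: x = -sqrt(2) - 1 ≈ -2.4142 (local minimum); x = -1 + sqrt(2) ≈ 0.4142 (local maximum)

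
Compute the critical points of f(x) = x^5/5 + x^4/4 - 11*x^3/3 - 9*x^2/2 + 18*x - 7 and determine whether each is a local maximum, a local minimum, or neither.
f'(x) = x^4 + x^3 - 11*x^2 - 9*x + 18

Solve f'(x) = 0:
  Factor: x^4 + x^3 - 11*x^2 - 9*x + 18 = (x - 3)*(x - 1)*(x + 2)*(x + 3) = 0.
  ⇒ x = -3, -2, 1, 3

f''(x) = 4*x^3 + 3*x^2 - 22*x - 9
Second-derivative test at each critical point:
  f''(-3) = -24 < 0 → local maximum
  f''(-2) = 15 > 0 → local minimum
  f''(1) = -24 < 0 → local maximum
  f''(3) = 60 > 0 → local minimum

Critical points: x = -3 (local maximum); x = -2 (local minimum); x = 1 (local maximum); x = 3 (local minimum)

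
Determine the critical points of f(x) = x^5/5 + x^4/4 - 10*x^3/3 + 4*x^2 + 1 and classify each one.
f'(x) = x*(x^3 + x^2 - 10*x + 8)

Solve f'(x) = 0:
  Factor: x^4 + x^3 - 10*x^2 + 8*x = x*(x - 2)*(x - 1)*(x + 4) = 0.
  ⇒ x = -4, 0, 1, 2

f''(x) = 4*x^3 + 3*x^2 - 20*x + 8
Second-derivative test at each critical point:
  f''(-4) = -120 < 0 → local maximum
  f''(0) = 8 > 0 → local minimum
  f''(1) = -5 < 0 → local maximum
  f''(2) = 12 > 0 → local minimum

Critical points: x = -4 (local maximum); x = 0 (local minimum); x = 1 (local maximum); x = 2 (local minimum)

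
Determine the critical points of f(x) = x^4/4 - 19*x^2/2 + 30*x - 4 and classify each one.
f'(x) = x^3 - 19*x + 30

Solve f'(x) = 0:
  Factor: x^3 - 19*x + 30 = (x - 3)*(x - 2)*(x + 5) = 0.
  ⇒ x = -5, 2, 3

f''(x) = 3*x^2 - 19
Second-derivative test at each critical point:
  f''(-5) = 56 > 0 → local minimum
  f''(2) = -7 < 0 → local maximum
  f''(3) = 8 > 0 → local minimum

Critical points: x = -5 (local minimum); x = 2 (local maximum); x = 3 (local minimum)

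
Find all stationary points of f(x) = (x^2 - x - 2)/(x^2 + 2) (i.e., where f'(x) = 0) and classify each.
f'(x) = (x^2 + 8*x - 2)/(x^4 + 4*x^2 + 4)

Solve f'(x) = 0:
  f'(x) = (x^2 + 8*x - 2)/(x^2 + 2)^2; the denominator is positive wherever f is defined, so f'(x) = 0 ⇔ x^2 + 8*x - 2 = 0.
  x^2 + 8*x - 2 = 0 has no rational roots; quadratic formula: x = (-8 ± √72)/2.
  ⇒ x = -3*sqrt(2) - 4 ≈ -8.2426, -4 + 3*sqrt(2) ≈ 0.2426

f''(x) = 2*(-x^3 - 12*x^2 + 6*x + 8)/(x^6 + 6*x^4 + 12*x^2 + 8)
Second-derivative test at each critical point:
  f''(-8.2426) = -0.0017 < 0 → local maximum
  f''(0.2426) = 2.0017 > 0 → local minimum

Critical points: x = -3*sqrt(2) - 4 ≈ -8.2426 (local maximum); x = -4 + 3*sqrt(2) ≈ 0.2426 (local minimum)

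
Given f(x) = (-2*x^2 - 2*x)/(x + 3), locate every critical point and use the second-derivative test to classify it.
f'(x) = 2*(-x^2 - 6*x - 3)/(x^2 + 6*x + 9)

Solve f'(x) = 0:
  f'(x) = -2*(x^2 + 6*x + 3)/(x + 3)^2; the denominator is positive wherever f is defined, so f'(x) = 0 ⇔ -2*x^2 - 12*x - 6 = 0.
  Factor: -2*x^2 - 12*x - 6 = -2*(x^2 + 6*x + 3); x^2 + 6*x + 3 = 0 has no rational roots; quadratic formula: x = (-6 ± √24)/2.
  ⇒ x = -3 - sqrt(6) ≈ -5.4495, -3 + sqrt(6) ≈ -0.5505

f''(x) = -24/(x^3 + 9*x^2 + 27*x + 27)
Second-derivative test at each critical point:
  f''(-5.4495) = 1.6330 > 0 → local minimum
  f''(-0.5505) = -1.6330 < 0 → local maximum

Critical points: x = -3 - sqrt(6) ≈ -5.4495 (local minimum); x = -3 + sqrt(6) ≈ -0.5505 (local maximum)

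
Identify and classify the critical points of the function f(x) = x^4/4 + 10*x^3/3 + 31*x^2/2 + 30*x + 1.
f'(x) = x^3 + 10*x^2 + 31*x + 30

Solve f'(x) = 0:
  Factor: x^3 + 10*x^2 + 31*x + 30 = (x + 2)*(x + 3)*(x + 5) = 0.
  ⇒ x = -5, -3, -2

f''(x) = 3*x^2 + 20*x + 31
Second-derivative test at each critical point:
  f''(-5) = 6 > 0 → local minimum
  f''(-3) = -2 < 0 → local maximum
  f''(-2) = 3 > 0 → local minimum

Critical points: x = -5 (local minimum); x = -3 (local maximum); x = -2 (local minimum)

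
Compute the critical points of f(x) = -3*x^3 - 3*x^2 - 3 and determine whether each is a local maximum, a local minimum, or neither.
f'(x) = 3*x*(-3*x - 2)

Solve f'(x) = 0:
  Factor: -9*x^2 - 6*x = -3*x*(3*x + 2) = 0.
  ⇒ x = -2/3, 0

f''(x) = -18*x - 6
Second-derivative test at each critical point:
  f''(-2/3) = 6 > 0 → local minimum
  f''(0) = -6 < 0 → local maximum

Critical points: x = -2/3 (local minimum); x = 0 (local maximum)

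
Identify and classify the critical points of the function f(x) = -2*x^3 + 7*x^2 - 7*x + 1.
f'(x) = -6*x^2 + 14*x - 7

Solve f'(x) = 0:
  6*x^2 - 14*x + 7 = 0 has no rational roots; quadratic formula: x = (14 ± √28)/12.
  ⇒ x = 7/6 - sqrt(7)/6 ≈ 0.7257, sqrt(7)/6 + 7/6 ≈ 1.6076

f''(x) = 14 - 12*x
Second-derivative test at each critical point:
  f''(0.7257) = 5.2915 > 0 → local minimum
  f''(1.6076) = -5.2915 < 0 → local maximum

Critical points: x = 7/6 - sqrt(7)/6 ≈ 0.7257 (local minimum); x = sqrt(7)/6 + 7/6 ≈ 1.6076 (local maximum)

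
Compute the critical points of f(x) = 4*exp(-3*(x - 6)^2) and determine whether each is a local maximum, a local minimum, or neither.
f'(x) = 24*(6 - x)*exp(-3*(x - 6)^2)

Solve f'(x) = 0:
  f'(x) = (144 - 24*x)·exp(-3*(x - 6)^2) and exp(-3*(x - 6)^2) > 0 for every x, so f'(x) = 0 ⇔ 144 - 24*x = 0.
  Factor: 144 - 24*x = -24*(x - 6) = 0.
  ⇒ x = 6

f''(x) = 24*(6*(x - 6)^2 - 1)*exp(-3*(x - 6)^2)
Second-derivative test at each critical point:
  f''(6) = -24 < 0 → local maximum

Critical points: x = 6 (local maximum)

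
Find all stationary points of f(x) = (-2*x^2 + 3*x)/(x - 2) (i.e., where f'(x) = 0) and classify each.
f'(x) = 2*(-x^2 + 4*x - 3)/(x^2 - 4*x + 4)

Solve f'(x) = 0:
  f'(x) = -2*(x - 3)*(x - 1)/(x - 2)^2; the denominator is positive wherever f is defined, so f'(x) = 0 ⇔ -2*x^2 + 8*x - 6 = 0.
  Factor: -2*x^2 + 8*x - 6 = -2*(x - 3)*(x - 1) = 0.
  ⇒ x = 1, 3

f''(x) = -4/(x^3 - 6*x^2 + 12*x - 8)
Second-derivative test at each critical point:
  f''(1) = 4 > 0 → local minimum
  f''(3) = -4 < 0 → local maximum

Critical points: x = 1 (local minimum); x = 3 (local maximum)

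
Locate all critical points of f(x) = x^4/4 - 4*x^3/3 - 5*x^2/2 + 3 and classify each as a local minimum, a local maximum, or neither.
f'(x) = x*(x^2 - 4*x - 5)

Solve f'(x) = 0:
  Factor: x^3 - 4*x^2 - 5*x = x*(x - 5)*(x + 1) = 0.
  ⇒ x = -1, 0, 5

f''(x) = 3*x^2 - 8*x - 5
Second-derivative test at each critical point:
  f''(-1) = 6 > 0 → local minimum
  f''(0) = -5 < 0 → local maximum
  f''(5) = 30 > 0 → local minimum

Critical points: x = -1 (local minimum); x = 0 (local maximum); x = 5 (local minimum)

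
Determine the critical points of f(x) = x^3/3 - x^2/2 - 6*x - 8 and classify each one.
f'(x) = x^2 - x - 6

Solve f'(x) = 0:
  Factor: x^2 - x - 6 = (x - 3)*(x + 2) = 0.
  ⇒ x = -2, 3

f''(x) = 2*x - 1
Second-derivative test at each critical point:
  f''(-2) = -5 < 0 → local maximum
  f''(3) = 5 > 0 → local minimum

Critical points: x = -2 (local maximum); x = 3 (local minimum)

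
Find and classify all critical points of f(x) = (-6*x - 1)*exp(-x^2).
f'(x) = 2*(x*(6*x + 1) - 3)*exp(-x^2)

Solve f'(x) = 0:
  f'(x) = (12*x^2 + 2*x - 6)·exp(-x^2) and exp(-x^2) > 0 for every x, so f'(x) = 0 ⇔ 12*x^2 + 2*x - 6 = 0.
  Factor: 12*x^2 + 2*x - 6 = 2*(6*x^2 + x - 3); 6*x^2 + x - 3 = 0 has no rational roots; quadratic formula: x = (-1 ± √73)/12.
  ⇒ x = -sqrt(73)/12 - 1/12 ≈ -0.7953, -1/12 + sqrt(73)/12 ≈ 0.6287

f''(x) = 2*(-12*x^3 - 2*x^2 + 18*x + 1)*exp(-x^2)
Second-derivative test at each critical point:
  f''(-0.7953) = -9.0777 < 0 → local maximum
  f''(0.6287) = 11.5093 > 0 → local minimum

Critical points: x = -sqrt(73)/12 - 1/12 ≈ -0.7953 (local maximum); x = -1/12 + sqrt(73)/12 ≈ 0.6287 (local minimum)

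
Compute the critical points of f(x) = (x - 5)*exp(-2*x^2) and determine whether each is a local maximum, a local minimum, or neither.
f'(x) = (-4*x*(x - 5) + 1)*exp(-2*x^2)

Solve f'(x) = 0:
  f'(x) = (-4*x^2 + 20*x + 1)·exp(-2*x^2) and exp(-2*x^2) > 0 for every x, so f'(x) = 0 ⇔ -4*x^2 + 20*x + 1 = 0.
  4*x^2 - 20*x - 1 = 0 has no rational roots; quadratic formula: x = (20 ± √416)/8.
  ⇒ x = 5/2 - sqrt(26)/2 ≈ -0.0495, 5/2 + sqrt(26)/2 ≈ 5.0495

f''(x) = 4*(4*x^2*(x - 5) - 3*x + 5)*exp(-2*x^2)
Second-derivative test at each critical point:
  f''(-0.0495) = 20.2963 > 0 → local minimum
  f''(5.0495) = -1.454e-21 < 0 → local maximum

Critical points: x = 5/2 - sqrt(26)/2 ≈ -0.0495 (local minimum); x = 5/2 + sqrt(26)/2 ≈ 5.0495 (local maximum)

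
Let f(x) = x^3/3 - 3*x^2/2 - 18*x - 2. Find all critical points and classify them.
f'(x) = x^2 - 3*x - 18

Solve f'(x) = 0:
  Factor: x^2 - 3*x - 18 = (x - 6)*(x + 3) = 0.
  ⇒ x = -3, 6

f''(x) = 2*x - 3
Second-derivative test at each critical point:
  f''(-3) = -9 < 0 → local maximum
  f''(6) = 9 > 0 → local minimum

Critical points: x = -3 (local maximum); x = 6 (local minimum)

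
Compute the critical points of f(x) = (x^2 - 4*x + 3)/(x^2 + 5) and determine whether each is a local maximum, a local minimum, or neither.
f'(x) = 4*(x^2 + x - 5)/(x^4 + 10*x^2 + 25)

Solve f'(x) = 0:
  f'(x) = 4*(x^2 + x - 5)/(x^2 + 5)^2; the denominator is positive wherever f is defined, so f'(x) = 0 ⇔ 4*x^2 + 4*x - 20 = 0.
  Factor: 4*x^2 + 4*x - 20 = 4*(x^2 + x - 5); x^2 + x - 5 = 0 has no rational roots; quadratic formula: x = (-1 ± √21)/2.
  ⇒ x = -sqrt(21)/2 - 1/2 ≈ -2.7913, -1/2 + sqrt(21)/2 ≈ 1.7913

f''(x) = 4*(-2*x^3 - 3*x^2 + 30*x + 5)/(x^6 + 15*x^4 + 75*x^2 + 125)
Second-derivative test at each critical point:
  f''(-2.7913) = -0.1120 < 0 → local maximum
  f''(1.7913) = 0.2720 > 0 → local minimum

Critical points: x = -sqrt(21)/2 - 1/2 ≈ -2.7913 (local maximum); x = -1/2 + sqrt(21)/2 ≈ 1.7913 (local minimum)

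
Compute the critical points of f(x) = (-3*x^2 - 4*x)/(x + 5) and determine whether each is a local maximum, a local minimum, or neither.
f'(x) = (-3*x^2 - 30*x - 20)/(x^2 + 10*x + 25)

Solve f'(x) = 0:
  f'(x) = -(3*x^2 + 30*x + 20)/(x + 5)^2; the denominator is positive wherever f is defined, so f'(x) = 0 ⇔ -3*x^2 - 30*x - 20 = 0.
  3*x^2 + 30*x + 20 = 0 has no rational roots; quadratic formula: x = (-30 ± √660)/6.
  ⇒ x = -5 - sqrt(165)/3 ≈ -9.2817, -5 + sqrt(165)/3 ≈ -0.7183

f''(x) = -110/(x^3 + 15*x^2 + 75*x + 125)
Second-derivative test at each critical point:
  f''(-9.2817) = 1.4013 > 0 → local minimum
  f''(-0.7183) = -1.4013 < 0 → local maximum

Critical points: x = -5 - sqrt(165)/3 ≈ -9.2817 (local minimum); x = -5 + sqrt(165)/3 ≈ -0.7183 (local maximum)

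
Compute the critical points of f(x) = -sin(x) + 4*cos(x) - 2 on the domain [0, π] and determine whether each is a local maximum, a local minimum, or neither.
f'(x) = -4*sin(x) - cos(x)

Solve f'(x) = 0 on [0, π]:
  f'(x) = 0 ⇔ -cos(x) = 4*sin(x) ⇔ tan(x) = -1/4, i.e. x = arctan(-1/4) + nπ; keep the solutions lying in [0, π].
  ⇒ x = pi - atan(1/4) ≈ 2.8966

f''(x) = sin(x) - 4*cos(x)
Second-derivative test at each critical point:
  f''(2.8966) = 4.1231 > 0 → local minimum

Critical points: x = pi - atan(1/4) ≈ 2.8966 (local minimum)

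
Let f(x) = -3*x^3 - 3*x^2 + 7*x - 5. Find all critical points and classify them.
f'(x) = -9*x^2 - 6*x + 7

Solve f'(x) = 0:
  9*x^2 + 6*x - 7 = 0 has no rational roots; quadratic formula: x = (-6 ± √288)/18.
  ⇒ x = -2*sqrt(2)/3 - 1/3 ≈ -1.2761, -1/3 + 2*sqrt(2)/3 ≈ 0.6095

f''(x) = -18*x - 6
Second-derivative test at each critical point:
  f''(-1.2761) = 16.9706 > 0 → local minimum
  f''(0.6095) = -16.9706 < 0 → local maximum

Critical points: x = -2*sqrt(2)/3 - 1/3 ≈ -1.2761 (local minimum); x = -1/3 + 2*sqrt(2)/3 ≈ 0.6095 (local maximum)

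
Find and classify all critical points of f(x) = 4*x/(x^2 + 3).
f'(x) = 4*(3 - x^2)/(x^4 + 6*x^2 + 9)

Solve f'(x) = 0:
  f'(x) = -4*(x^2 - 3)/(x^2 + 3)^2; the denominator is positive wherever f is defined, so f'(x) = 0 ⇔ 12 - 4*x^2 = 0.
  Factor: 12 - 4*x^2 = -4*(x^2 - 3); x^2 - 3 = 0 has no rational roots; quadratic formula: x = (0 ± √12)/2.
  ⇒ x = -sqrt(3) ≈ -1.7321, sqrt(3) ≈ 1.7321

f''(x) = 8*x*(x^2 - 9)/(x^2 + 3)^3
Second-derivative test at each critical point:
  f''(-1.7321) = 0.3849 > 0 → local minimum
  f''(1.7321) = -0.3849 < 0 → local maximum

Critical points: x = -sqrt(3) ≈ -1.7321 (local minimum); x = sqrt(3) ≈ 1.7321 (local maximum)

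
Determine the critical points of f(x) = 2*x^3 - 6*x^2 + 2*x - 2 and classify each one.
f'(x) = 6*x^2 - 12*x + 2

Solve f'(x) = 0:
  Factor: 6*x^2 - 12*x + 2 = 2*(3*x^2 - 6*x + 1); 3*x^2 - 6*x + 1 = 0 has no rational roots; quadratic formula: x = (6 ± √24)/6.
  ⇒ x = 1 - sqrt(6)/3 ≈ 0.1835, sqrt(6)/3 + 1 ≈ 1.8165

f''(x) = 12*x - 12
Second-derivative test at each critical point:
  f''(0.1835) = -9.7980 < 0 → local maximum
  f''(1.8165) = 9.7980 > 0 → local minimum

Critical points: x = 1 - sqrt(6)/3 ≈ 0.1835 (local maximum); x = sqrt(6)/3 + 1 ≈ 1.8165 (local minimum)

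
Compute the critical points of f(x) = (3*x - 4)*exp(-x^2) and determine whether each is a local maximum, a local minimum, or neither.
f'(x) = (-2*x*(3*x - 4) + 3)*exp(-x^2)

Solve f'(x) = 0:
  f'(x) = (-6*x^2 + 8*x + 3)·exp(-x^2) and exp(-x^2) > 0 for every x, so f'(x) = 0 ⇔ -6*x^2 + 8*x + 3 = 0.
  6*x^2 - 8*x - 3 = 0 has no rational roots; quadratic formula: x = (8 ± √136)/12.
  ⇒ x = 2/3 - sqrt(34)/6 ≈ -0.3052, 2/3 + sqrt(34)/6 ≈ 1.6385

f''(x) = 2*(2*x^2*(3*x - 4) - 9*x + 4)*exp(-x^2)
Second-derivative test at each critical point:
  f''(-0.3052) = 10.6250 > 0 → local minimum
  f''(1.6385) = -0.7959 < 0 → local maximum

Critical points: x = 2/3 - sqrt(34)/6 ≈ -0.3052 (local minimum); x = 2/3 + sqrt(34)/6 ≈ 1.6385 (local maximum)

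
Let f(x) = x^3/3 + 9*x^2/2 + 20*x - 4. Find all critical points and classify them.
f'(x) = x^2 + 9*x + 20

Solve f'(x) = 0:
  Factor: x^2 + 9*x + 20 = (x + 4)*(x + 5) = 0.
  ⇒ x = -5, -4

f''(x) = 2*x + 9
Second-derivative test at each critical point:
  f''(-5) = -1 < 0 → local maximum
  f''(-4) = 1 > 0 → local minimum

Critical points: x = -5 (local maximum); x = -4 (local minimum)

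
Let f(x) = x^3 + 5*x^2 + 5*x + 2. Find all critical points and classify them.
f'(x) = 3*x^2 + 10*x + 5

Solve f'(x) = 0:
  3*x^2 + 10*x + 5 = 0 has no rational roots; quadratic formula: x = (-10 ± √40)/6.
  ⇒ x = -5/3 - sqrt(10)/3 ≈ -2.7208, -5/3 + sqrt(10)/3 ≈ -0.6126

f''(x) = 6*x + 10
Second-derivative test at each critical point:
  f''(-2.7208) = -6.3246 < 0 → local maximum
  f''(-0.6126) = 6.3246 > 0 → local minimum

Critical points: x = -5/3 - sqrt(10)/3 ≈ -2.7208 (local maximum); x = -5/3 + sqrt(10)/3 ≈ -0.6126 (local minimum)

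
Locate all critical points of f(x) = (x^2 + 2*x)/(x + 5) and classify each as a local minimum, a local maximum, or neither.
f'(x) = (x^2 + 10*x + 10)/(x^2 + 10*x + 25)

Solve f'(x) = 0:
  f'(x) = (x^2 + 10*x + 10)/(x + 5)^2; the denominator is positive wherever f is defined, so f'(x) = 0 ⇔ x^2 + 10*x + 10 = 0.
  x^2 + 10*x + 10 = 0 has no rational roots; quadratic formula: x = (-10 ± √60)/2.
  ⇒ x = -5 - sqrt(15) ≈ -8.8730, -5 + sqrt(15) ≈ -1.1270

f''(x) = 30/(x^3 + 15*x^2 + 75*x + 125)
Second-derivative test at each critical point:
  f''(-8.8730) = -0.5164 < 0 → local maximum
  f''(-1.1270) = 0.5164 > 0 → local minimum

Critical points: x = -5 - sqrt(15) ≈ -8.8730 (local maximum); x = -5 + sqrt(15) ≈ -1.1270 (local minimum)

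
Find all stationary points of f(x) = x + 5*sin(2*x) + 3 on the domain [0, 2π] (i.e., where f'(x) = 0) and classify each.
f'(x) = 10*cos(2*x) + 1

Solve f'(x) = 0 on [0, 2π]:
  f'(x) = 0 ⇔ cos(2*x) = -1/10, i.e. 2*x = ±arccos(-1/10) + 2nπ; keep the solutions lying in [0, 2π].
  ⇒ x = acos(-1/10)/2 ≈ 0.8355, pi - acos(-1/10)/2 ≈ 2.3061, acos(-1/10)/2 + pi ≈ 3.9771, -acos(-1/10)/2 + 2*pi ≈ 5.4477

f''(x) = -20*sin(2*x)
Second-derivative test at each critical point:
  f''(0.8355) = -19.8997 < 0 → local maximum
  f''(2.3061) = 19.8997 > 0 → local minimum
  f''(3.9771) = -19.8997 < 0 → local maximum
  f''(5.4477) = 19.8997 > 0 → local minimum

Critical points: x = acos(-1/10)/2 ≈ 0.8355 (local maximum); x = pi - acos(-1/10)/2 ≈ 2.3061 (local minimum); x = acos(-1/10)/2 + pi ≈ 3.9771 (local maximum); x = -acos(-1/10)/2 + 2*pi ≈ 5.4477 (local minimum)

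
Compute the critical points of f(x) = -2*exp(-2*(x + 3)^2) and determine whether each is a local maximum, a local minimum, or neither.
f'(x) = 8*(x + 3)*exp(-2*(x + 3)^2)

Solve f'(x) = 0:
  f'(x) = (8*x + 24)·exp(-2*(x + 3)^2) and exp(-2*(x + 3)^2) > 0 for every x, so f'(x) = 0 ⇔ 8*x + 24 = 0.
  Factor: 8*x + 24 = 8*(x + 3) = 0.
  ⇒ x = -3

f''(x) = 8*(1 - 4*(x + 3)^2)*exp(-2*(x + 3)^2)
Second-derivative test at each critical point:
  f''(-3) = 8 > 0 → local minimum

Critical points: x = -3 (local minimum)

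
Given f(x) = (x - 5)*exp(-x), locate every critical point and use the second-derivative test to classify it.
f'(x) = (6 - x)*exp(-x)

Solve f'(x) = 0:
  f'(x) = (6 - x)·exp(-x) and exp(-x) > 0 for every x, so f'(x) = 0 ⇔ 6 - x = 0.
  6 - x = 0.
  ⇒ x = 6

f''(x) = (x - 7)*exp(-x)
Second-derivative test at each critical point:
  f''(6) = -0.0025 < 0 → local maximum

Critical points: x = 6 (local maximum)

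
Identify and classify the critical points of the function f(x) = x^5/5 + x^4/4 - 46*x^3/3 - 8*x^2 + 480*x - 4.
f'(x) = x^4 + x^3 - 46*x^2 - 16*x + 480

Solve f'(x) = 0:
  Factor: x^4 + x^3 - 46*x^2 - 16*x + 480 = (x - 5)*(x - 4)*(x + 4)*(x + 6) = 0.
  ⇒ x = -6, -4, 4, 5

f''(x) = 4*x^3 + 3*x^2 - 92*x - 16
Second-derivative test at each critical point:
  f''(-6) = -220 < 0 → local maximum
  f''(-4) = 144 > 0 → local minimum
  f''(4) = -80 < 0 → local maximum
  f''(5) = 99 > 0 → local minimum

Critical points: x = -6 (local maximum); x = -4 (local minimum); x = 4 (local maximum); x = 5 (local minimum)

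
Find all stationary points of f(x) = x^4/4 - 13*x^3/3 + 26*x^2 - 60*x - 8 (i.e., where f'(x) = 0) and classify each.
f'(x) = x^3 - 13*x^2 + 52*x - 60

Solve f'(x) = 0:
  Factor: x^3 - 13*x^2 + 52*x - 60 = (x - 6)*(x - 5)*(x - 2) = 0.
  ⇒ x = 2, 5, 6

f''(x) = 3*x^2 - 26*x + 52
Second-derivative test at each critical point:
  f''(2) = 12 > 0 → local minimum
  f''(5) = -3 < 0 → local maximum
  f''(6) = 4 > 0 → local minimum

Critical points: x = 2 (local minimum); x = 5 (local maximum); x = 6 (local minimum)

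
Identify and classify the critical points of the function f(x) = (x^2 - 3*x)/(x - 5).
f'(x) = (x^2 - 10*x + 15)/(x^2 - 10*x + 25)

Solve f'(x) = 0:
  f'(x) = (x^2 - 10*x + 15)/(x - 5)^2; the denominator is positive wherever f is defined, so f'(x) = 0 ⇔ x^2 - 10*x + 15 = 0.
  x^2 - 10*x + 15 = 0 has no rational roots; quadratic formula: x = (10 ± √40)/2.
  ⇒ x = 5 - sqrt(10) ≈ 1.8377, sqrt(10) + 5 ≈ 8.1623

f''(x) = 20/(x^3 - 15*x^2 + 75*x - 125)
Second-derivative test at each critical point:
  f''(1.8377) = -0.6325 < 0 → local maximum
  f''(8.1623) = 0.6325 > 0 → local minimum

Critical points: x = 5 - sqrt(10) ≈ 1.8377 (local maximum); x = sqrt(10) + 5 ≈ 8.1623 (local minimum)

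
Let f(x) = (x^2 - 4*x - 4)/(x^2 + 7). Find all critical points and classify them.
f'(x) = 2*(2*x^2 + 11*x - 14)/(x^4 + 14*x^2 + 49)

Solve f'(x) = 0:
  f'(x) = 2*(2*x^2 + 11*x - 14)/(x^2 + 7)^2; the denominator is positive wherever f is defined, so f'(x) = 0 ⇔ 4*x^2 + 22*x - 28 = 0.
  Factor: 4*x^2 + 22*x - 28 = 2*(2*x^2 + 11*x - 14); 2*x^2 + 11*x - 14 = 0 has no rational roots; quadratic formula: x = (-11 ± √233)/4.
  ⇒ x = -sqrt(233)/4 - 11/4 ≈ -6.5661, -11/4 + sqrt(233)/4 ≈ 1.0661

f''(x) = 2*(-4*x^3 - 33*x^2 + 84*x + 77)/(x^6 + 21*x^4 + 147*x^2 + 343)
Second-derivative test at each critical point:
  f''(-6.5661) = -0.0122 < 0 → local maximum
  f''(1.0661) = 0.4611 > 0 → local minimum

Critical points: x = -sqrt(233)/4 - 11/4 ≈ -6.5661 (local maximum); x = -11/4 + sqrt(233)/4 ≈ 1.0661 (local minimum)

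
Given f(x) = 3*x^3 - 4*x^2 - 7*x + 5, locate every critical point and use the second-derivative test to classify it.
f'(x) = 9*x^2 - 8*x - 7

Solve f'(x) = 0:
  9*x^2 - 8*x - 7 = 0 has no rational roots; quadratic formula: x = (8 ± √316)/18.
  ⇒ x = 4/9 - sqrt(79)/9 ≈ -0.5431, 4/9 + sqrt(79)/9 ≈ 1.4320

f''(x) = 18*x - 8
Second-derivative test at each critical point:
  f''(-0.5431) = -17.7764 < 0 → local maximum
  f''(1.4320) = 17.7764 > 0 → local minimum

Critical points: x = 4/9 - sqrt(79)/9 ≈ -0.5431 (local maximum); x = 4/9 + sqrt(79)/9 ≈ 1.4320 (local minimum)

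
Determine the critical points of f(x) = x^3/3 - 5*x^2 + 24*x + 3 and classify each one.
f'(x) = x^2 - 10*x + 24

Solve f'(x) = 0:
  Factor: x^2 - 10*x + 24 = (x - 6)*(x - 4) = 0.
  ⇒ x = 4, 6

f''(x) = 2*x - 10
Second-derivative test at each critical point:
  f''(4) = -2 < 0 → local maximum
  f''(6) = 2 > 0 → local minimum

Critical points: x = 4 (local maximum); x = 6 (local minimum)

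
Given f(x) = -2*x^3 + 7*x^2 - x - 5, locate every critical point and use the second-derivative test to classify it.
f'(x) = -6*x^2 + 14*x - 1

Solve f'(x) = 0:
  6*x^2 - 14*x + 1 = 0 has no rational roots; quadratic formula: x = (14 ± √172)/12.
  ⇒ x = 7/6 - sqrt(43)/6 ≈ 0.0738, sqrt(43)/6 + 7/6 ≈ 2.2596

f''(x) = 14 - 12*x
Second-derivative test at each critical point:
  f''(0.0738) = 13.1149 > 0 → local minimum
  f''(2.2596) = -13.1149 < 0 → local maximum

Critical points: x = 7/6 - sqrt(43)/6 ≈ 0.0738 (local minimum); x = sqrt(43)/6 + 7/6 ≈ 2.2596 (local maximum)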